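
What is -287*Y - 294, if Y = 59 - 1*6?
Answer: -15505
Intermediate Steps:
Y = 53 (Y = 59 - 6 = 53)
-287*Y - 294 = -287*53 - 294 = -15211 - 294 = -15505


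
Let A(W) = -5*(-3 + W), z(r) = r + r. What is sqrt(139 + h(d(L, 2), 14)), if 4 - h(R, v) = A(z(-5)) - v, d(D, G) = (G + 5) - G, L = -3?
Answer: 2*sqrt(23) ≈ 9.5917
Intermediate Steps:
d(D, G) = 5 (d(D, G) = (5 + G) - G = 5)
z(r) = 2*r
A(W) = 15 - 5*W
h(R, v) = -61 + v (h(R, v) = 4 - ((15 - 10*(-5)) - v) = 4 - ((15 - 5*(-10)) - v) = 4 - ((15 + 50) - v) = 4 - (65 - v) = 4 + (-65 + v) = -61 + v)
sqrt(139 + h(d(L, 2), 14)) = sqrt(139 + (-61 + 14)) = sqrt(139 - 47) = sqrt(92) = 2*sqrt(23)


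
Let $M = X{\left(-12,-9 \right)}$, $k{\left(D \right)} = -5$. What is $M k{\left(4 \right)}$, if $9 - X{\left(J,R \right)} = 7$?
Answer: $-10$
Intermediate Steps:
$X{\left(J,R \right)} = 2$ ($X{\left(J,R \right)} = 9 - 7 = 2$)
$M = 2$
$M k{\left(4 \right)} = 2 \left(-5\right) = -10$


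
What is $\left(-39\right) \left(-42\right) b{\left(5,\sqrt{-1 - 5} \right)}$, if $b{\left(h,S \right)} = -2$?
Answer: $-3276$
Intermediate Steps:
$\left(-39\right) \left(-42\right) b{\left(5,\sqrt{-1 - 5} \right)} = \left(-39\right) \left(-42\right) \left(-2\right) = 1638 \left(-2\right) = -3276$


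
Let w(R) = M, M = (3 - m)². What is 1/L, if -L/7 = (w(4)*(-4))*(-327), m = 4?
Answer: -1/9156 ≈ -0.00010922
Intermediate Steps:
M = 1 (M = (3 - 1*4)² = (3 - 4)² = (-1)² = 1)
w(R) = 1
L = -9156 (L = -7*1*(-4)*(-327) = -(-28)*(-327) = -7*1308 = -9156)
1/L = 1/(-9156) = -1/9156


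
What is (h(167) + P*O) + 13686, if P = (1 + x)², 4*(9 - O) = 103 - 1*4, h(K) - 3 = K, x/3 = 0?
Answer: 55361/4 ≈ 13840.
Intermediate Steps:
x = 0 (x = 3*0 = 0)
h(K) = 3 + K
O = -63/4 (O = 9 - (103 - 1*4)/4 = 9 - (103 - 4)/4 = 9 - ¼*99 = 9 - 99/4 = -63/4 ≈ -15.750)
P = 1 (P = (1 + 0)² = 1² = 1)
(h(167) + P*O) + 13686 = ((3 + 167) + 1*(-63/4)) + 13686 = (170 - 63/4) + 13686 = 617/4 + 13686 = 55361/4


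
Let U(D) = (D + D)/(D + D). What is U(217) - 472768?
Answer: -472767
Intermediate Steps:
U(D) = 1 (U(D) = (2*D)/((2*D)) = (2*D)*(1/(2*D)) = 1)
U(217) - 472768 = 1 - 472768 = -472767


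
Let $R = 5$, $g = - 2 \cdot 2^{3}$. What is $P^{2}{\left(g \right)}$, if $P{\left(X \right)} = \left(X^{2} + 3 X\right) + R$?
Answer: $45369$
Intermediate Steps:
$g = -16$ ($g = \left(-2\right) 8 = -16$)
$P{\left(X \right)} = 5 + X^{2} + 3 X$ ($P{\left(X \right)} = \left(X^{2} + 3 X\right) + 5 = 5 + X^{2} + 3 X$)
$P^{2}{\left(g \right)} = \left(5 + \left(-16\right)^{2} + 3 \left(-16\right)\right)^{2} = \left(5 + 256 - 48\right)^{2} = 213^{2} = 45369$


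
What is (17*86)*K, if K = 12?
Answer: 17544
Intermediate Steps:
(17*86)*K = (17*86)*12 = 1462*12 = 17544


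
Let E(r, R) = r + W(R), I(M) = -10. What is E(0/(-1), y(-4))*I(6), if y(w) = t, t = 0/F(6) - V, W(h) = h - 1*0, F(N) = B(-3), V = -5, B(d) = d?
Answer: -50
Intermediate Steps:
F(N) = -3
W(h) = h (W(h) = h + 0 = h)
t = 5 (t = 0/(-3) - 1*(-5) = 0*(-1/3) + 5 = 0 + 5 = 5)
y(w) = 5
E(r, R) = R + r (E(r, R) = r + R = R + r)
E(0/(-1), y(-4))*I(6) = (5 + 0/(-1))*(-10) = (5 + 0*(-1))*(-10) = (5 + 0)*(-10) = 5*(-10) = -50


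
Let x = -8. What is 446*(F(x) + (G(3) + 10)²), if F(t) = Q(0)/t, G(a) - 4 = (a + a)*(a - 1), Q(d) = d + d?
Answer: 301496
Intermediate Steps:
Q(d) = 2*d
G(a) = 4 + 2*a*(-1 + a) (G(a) = 4 + (a + a)*(a - 1) = 4 + (2*a)*(-1 + a) = 4 + 2*a*(-1 + a))
F(t) = 0 (F(t) = (2*0)/t = 0/t = 0)
446*(F(x) + (G(3) + 10)²) = 446*(0 + ((4 - 2*3 + 2*3²) + 10)²) = 446*(0 + ((4 - 6 + 2*9) + 10)²) = 446*(0 + ((4 - 6 + 18) + 10)²) = 446*(0 + (16 + 10)²) = 446*(0 + 26²) = 446*(0 + 676) = 446*676 = 301496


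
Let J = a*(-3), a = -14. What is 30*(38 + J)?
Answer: 2400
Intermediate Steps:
J = 42 (J = -14*(-3) = 42)
30*(38 + J) = 30*(38 + 42) = 30*80 = 2400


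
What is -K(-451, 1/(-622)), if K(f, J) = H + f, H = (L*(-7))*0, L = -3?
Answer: 451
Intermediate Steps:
H = 0 (H = -3*(-7)*0 = 21*0 = 0)
K(f, J) = f (K(f, J) = 0 + f = f)
-K(-451, 1/(-622)) = -1*(-451) = 451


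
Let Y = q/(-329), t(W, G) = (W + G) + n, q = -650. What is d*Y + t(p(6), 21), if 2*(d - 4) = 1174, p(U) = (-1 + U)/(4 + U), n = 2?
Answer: 783763/658 ≈ 1191.1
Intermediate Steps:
p(U) = (-1 + U)/(4 + U)
t(W, G) = 2 + G + W (t(W, G) = (W + G) + 2 = (G + W) + 2 = 2 + G + W)
d = 591 (d = 4 + (½)*1174 = 4 + 587 = 591)
Y = 650/329 (Y = -650/(-329) = -650*(-1/329) = 650/329 ≈ 1.9757)
d*Y + t(p(6), 21) = 591*(650/329) + (2 + 21 + (-1 + 6)/(4 + 6)) = 384150/329 + (2 + 21 + 5/10) = 384150/329 + (2 + 21 + (⅒)*5) = 384150/329 + (2 + 21 + ½) = 384150/329 + 47/2 = 783763/658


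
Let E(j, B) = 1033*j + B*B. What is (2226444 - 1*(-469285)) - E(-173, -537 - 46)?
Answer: 2534549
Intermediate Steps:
E(j, B) = B² + 1033*j (E(j, B) = 1033*j + B² = B² + 1033*j)
(2226444 - 1*(-469285)) - E(-173, -537 - 46) = (2226444 - 1*(-469285)) - ((-537 - 46)² + 1033*(-173)) = (2226444 + 469285) - ((-583)² - 178709) = 2695729 - (339889 - 178709) = 2695729 - 1*161180 = 2695729 - 161180 = 2534549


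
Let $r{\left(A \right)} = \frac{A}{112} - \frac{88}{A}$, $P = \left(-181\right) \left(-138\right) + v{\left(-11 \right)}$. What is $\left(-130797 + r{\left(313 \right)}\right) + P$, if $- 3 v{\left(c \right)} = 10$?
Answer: $- \frac{11128858813}{105168} \approx -1.0582 \cdot 10^{5}$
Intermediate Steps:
$v{\left(c \right)} = - \frac{10}{3}$ ($v{\left(c \right)} = \left(- \frac{1}{3}\right) 10 = - \frac{10}{3}$)
$P = \frac{74924}{3}$ ($P = \left(-181\right) \left(-138\right) - \frac{10}{3} = 24978 - \frac{10}{3} = \frac{74924}{3} \approx 24975.0$)
$r{\left(A \right)} = - \frac{88}{A} + \frac{A}{112}$ ($r{\left(A \right)} = A \frac{1}{112} - \frac{88}{A} = \frac{A}{112} - \frac{88}{A} = - \frac{88}{A} + \frac{A}{112}$)
$\left(-130797 + r{\left(313 \right)}\right) + P = \left(-130797 + \left(- \frac{88}{313} + \frac{1}{112} \cdot 313\right)\right) + \frac{74924}{3} = \left(-130797 + \left(\left(-88\right) \frac{1}{313} + \frac{313}{112}\right)\right) + \frac{74924}{3} = \left(-130797 + \left(- \frac{88}{313} + \frac{313}{112}\right)\right) + \frac{74924}{3} = \left(-130797 + \frac{88113}{35056}\right) + \frac{74924}{3} = - \frac{4585131519}{35056} + \frac{74924}{3} = - \frac{11128858813}{105168}$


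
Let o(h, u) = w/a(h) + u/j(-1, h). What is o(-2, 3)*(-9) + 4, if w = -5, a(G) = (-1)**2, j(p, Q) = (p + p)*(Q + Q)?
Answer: 365/8 ≈ 45.625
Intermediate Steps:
j(p, Q) = 4*Q*p (j(p, Q) = (2*p)*(2*Q) = 4*Q*p)
a(G) = 1
o(h, u) = -5 - u/(4*h) (o(h, u) = -5/1 + u/((4*h*(-1))) = -5*1 + u/((-4*h)) = -5 + u*(-1/(4*h)) = -5 - u/(4*h))
o(-2, 3)*(-9) + 4 = (-5 - 1/4*3/(-2))*(-9) + 4 = (-5 - 1/4*3*(-1/2))*(-9) + 4 = (-5 + 3/8)*(-9) + 4 = -37/8*(-9) + 4 = 333/8 + 4 = 365/8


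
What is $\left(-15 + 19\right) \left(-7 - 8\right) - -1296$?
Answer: $1236$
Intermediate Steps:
$\left(-15 + 19\right) \left(-7 - 8\right) - -1296 = 4 \left(-15\right) + 1296 = -60 + 1296 = 1236$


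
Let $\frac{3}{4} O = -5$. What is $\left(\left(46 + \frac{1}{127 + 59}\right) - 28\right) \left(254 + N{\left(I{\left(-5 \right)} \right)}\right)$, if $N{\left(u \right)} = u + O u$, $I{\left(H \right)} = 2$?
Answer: $\frac{1219036}{279} \approx 4369.3$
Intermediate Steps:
$O = - \frac{20}{3}$ ($O = \frac{4}{3} \left(-5\right) = - \frac{20}{3} \approx -6.6667$)
$N{\left(u \right)} = - \frac{17 u}{3}$ ($N{\left(u \right)} = u - \frac{20 u}{3} = - \frac{17 u}{3}$)
$\left(\left(46 + \frac{1}{127 + 59}\right) - 28\right) \left(254 + N{\left(I{\left(-5 \right)} \right)}\right) = \left(\left(46 + \frac{1}{127 + 59}\right) - 28\right) \left(254 - \frac{34}{3}\right) = \left(\left(46 + \frac{1}{186}\right) - 28\right) \left(254 - \frac{34}{3}\right) = \left(\left(46 + \frac{1}{186}\right) - 28\right) \frac{728}{3} = \left(\frac{8557}{186} - 28\right) \frac{728}{3} = \frac{3349}{186} \cdot \frac{728}{3} = \frac{1219036}{279}$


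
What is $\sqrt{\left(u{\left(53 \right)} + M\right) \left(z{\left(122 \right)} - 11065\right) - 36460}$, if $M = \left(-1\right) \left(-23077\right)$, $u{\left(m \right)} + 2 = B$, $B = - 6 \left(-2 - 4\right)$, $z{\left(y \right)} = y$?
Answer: $i \sqrt{252940133} \approx 15904.0 i$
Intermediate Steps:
$B = 36$ ($B = \left(-6\right) \left(-6\right) = 36$)
$u{\left(m \right)} = 34$ ($u{\left(m \right)} = -2 + 36 = 34$)
$M = 23077$
$\sqrt{\left(u{\left(53 \right)} + M\right) \left(z{\left(122 \right)} - 11065\right) - 36460} = \sqrt{\left(34 + 23077\right) \left(122 - 11065\right) - 36460} = \sqrt{23111 \left(122 - 11065\right) - 36460} = \sqrt{23111 \left(-10943\right) - 36460} = \sqrt{-252903673 - 36460} = \sqrt{-252940133} = i \sqrt{252940133}$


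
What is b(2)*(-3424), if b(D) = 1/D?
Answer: -1712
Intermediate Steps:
b(D) = 1/D
b(2)*(-3424) = -3424/2 = (½)*(-3424) = -1712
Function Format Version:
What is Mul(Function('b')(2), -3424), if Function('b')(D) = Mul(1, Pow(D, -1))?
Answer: -1712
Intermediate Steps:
Function('b')(D) = Pow(D, -1)
Mul(Function('b')(2), -3424) = Mul(Pow(2, -1), -3424) = Mul(Rational(1, 2), -3424) = -1712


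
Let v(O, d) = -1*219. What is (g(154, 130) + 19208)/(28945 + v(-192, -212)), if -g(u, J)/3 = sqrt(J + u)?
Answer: 9604/14363 - 3*sqrt(71)/14363 ≈ 0.66690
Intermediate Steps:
v(O, d) = -219
g(u, J) = -3*sqrt(J + u)
(g(154, 130) + 19208)/(28945 + v(-192, -212)) = (-3*sqrt(130 + 154) + 19208)/(28945 - 219) = (-6*sqrt(71) + 19208)/28726 = (-6*sqrt(71) + 19208)*(1/28726) = (19208 - 6*sqrt(71))*(1/28726) = 9604/14363 - 3*sqrt(71)/14363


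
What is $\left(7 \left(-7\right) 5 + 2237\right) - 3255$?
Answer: $-1263$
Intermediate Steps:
$\left(7 \left(-7\right) 5 + 2237\right) - 3255 = \left(\left(-49\right) 5 + 2237\right) - 3255 = \left(-245 + 2237\right) - 3255 = 1992 - 3255 = -1263$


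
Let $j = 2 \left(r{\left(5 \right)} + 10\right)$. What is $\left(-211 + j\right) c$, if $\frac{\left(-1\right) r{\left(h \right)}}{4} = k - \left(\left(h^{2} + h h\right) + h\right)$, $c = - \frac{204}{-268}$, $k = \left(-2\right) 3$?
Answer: $\frac{15147}{67} \approx 226.07$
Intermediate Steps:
$k = -6$
$c = \frac{51}{67}$ ($c = \left(-204\right) \left(- \frac{1}{268}\right) = \frac{51}{67} \approx 0.76119$)
$r{\left(h \right)} = 24 + 4 h + 8 h^{2}$ ($r{\left(h \right)} = - 4 \left(-6 - \left(\left(h^{2} + h h\right) + h\right)\right) = - 4 \left(-6 - \left(\left(h^{2} + h^{2}\right) + h\right)\right) = - 4 \left(-6 - \left(2 h^{2} + h\right)\right) = - 4 \left(-6 - \left(h + 2 h^{2}\right)\right) = - 4 \left(-6 - h - 2 h^{2}\right) = 24 + 4 h + 8 h^{2}$)
$j = 508$ ($j = 2 \left(\left(24 + 4 \cdot 5 + 8 \cdot 5^{2}\right) + 10\right) = 2 \left(\left(24 + 20 + 8 \cdot 25\right) + 10\right) = 2 \left(\left(24 + 20 + 200\right) + 10\right) = 2 \left(244 + 10\right) = 2 \cdot 254 = 508$)
$\left(-211 + j\right) c = \left(-211 + 508\right) \frac{51}{67} = 297 \cdot \frac{51}{67} = \frac{15147}{67}$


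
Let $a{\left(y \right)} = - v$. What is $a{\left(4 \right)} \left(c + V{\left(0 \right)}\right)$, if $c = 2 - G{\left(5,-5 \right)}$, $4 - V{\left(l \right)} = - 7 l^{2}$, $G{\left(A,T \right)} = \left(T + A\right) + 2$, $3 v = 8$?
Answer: $- \frac{32}{3} \approx -10.667$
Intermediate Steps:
$v = \frac{8}{3}$ ($v = \frac{1}{3} \cdot 8 = \frac{8}{3} \approx 2.6667$)
$G{\left(A,T \right)} = 2 + A + T$ ($G{\left(A,T \right)} = \left(A + T\right) + 2 = 2 + A + T$)
$a{\left(y \right)} = - \frac{8}{3}$ ($a{\left(y \right)} = \left(-1\right) \frac{8}{3} = - \frac{8}{3}$)
$V{\left(l \right)} = 4 + 7 l^{2}$ ($V{\left(l \right)} = 4 - - 7 l^{2} = 4 + 7 l^{2}$)
$c = 0$ ($c = 2 - \left(2 + 5 - 5\right) = 2 - 2 = 0$)
$a{\left(4 \right)} \left(c + V{\left(0 \right)}\right) = - \frac{8 \left(0 + \left(4 + 7 \cdot 0^{2}\right)\right)}{3} = - \frac{8 \left(0 + \left(4 + 7 \cdot 0\right)\right)}{3} = - \frac{8 \left(0 + \left(4 + 0\right)\right)}{3} = - \frac{8 \left(0 + 4\right)}{3} = \left(- \frac{8}{3}\right) 4 = - \frac{32}{3}$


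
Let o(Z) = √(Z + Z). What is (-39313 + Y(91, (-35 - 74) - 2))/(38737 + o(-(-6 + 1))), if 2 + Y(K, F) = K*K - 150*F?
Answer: -557193008/1500555159 + 14384*√10/1500555159 ≈ -0.37129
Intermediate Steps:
Y(K, F) = -2 + K² - 150*F (Y(K, F) = -2 + (K*K - 150*F) = -2 + (K² - 150*F) = -2 + K² - 150*F)
o(Z) = √2*√Z (o(Z) = √(2*Z) = √2*√Z)
(-39313 + Y(91, (-35 - 74) - 2))/(38737 + o(-(-6 + 1))) = (-39313 + (-2 + 91² - 150*((-35 - 74) - 2)))/(38737 + √2*√(-(-6 + 1))) = (-39313 + (-2 + 8281 - 150*(-109 - 2)))/(38737 + √2*√(-1*(-5))) = (-39313 + (-2 + 8281 - 150*(-111)))/(38737 + √2*√5) = (-39313 + (-2 + 8281 + 16650))/(38737 + √10) = (-39313 + 24929)/(38737 + √10) = -14384/(38737 + √10)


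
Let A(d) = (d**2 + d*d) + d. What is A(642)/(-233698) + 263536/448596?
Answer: -38561300749/13104498501 ≈ -2.9426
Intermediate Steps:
A(d) = d + 2*d**2 (A(d) = (d**2 + d**2) + d = 2*d**2 + d = d + 2*d**2)
A(642)/(-233698) + 263536/448596 = (642*(1 + 2*642))/(-233698) + 263536/448596 = (642*(1 + 1284))*(-1/233698) + 263536*(1/448596) = (642*1285)*(-1/233698) + 65884/112149 = 824970*(-1/233698) + 65884/112149 = -412485/116849 + 65884/112149 = -38561300749/13104498501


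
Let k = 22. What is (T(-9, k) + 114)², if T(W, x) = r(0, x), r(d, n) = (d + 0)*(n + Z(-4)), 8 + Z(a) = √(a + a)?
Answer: 12996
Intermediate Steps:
Z(a) = -8 + √2*√a (Z(a) = -8 + √(a + a) = -8 + √(2*a) = -8 + √2*√a)
r(d, n) = d*(-8 + n + 2*I*√2) (r(d, n) = (d + 0)*(n + (-8 + √2*√(-4))) = d*(n + (-8 + √2*(2*I))) = d*(n + (-8 + 2*I*√2)) = d*(-8 + n + 2*I*√2))
T(W, x) = 0 (T(W, x) = 0*(-8 + x + 2*I*√2) = 0)
(T(-9, k) + 114)² = (0 + 114)² = 114² = 12996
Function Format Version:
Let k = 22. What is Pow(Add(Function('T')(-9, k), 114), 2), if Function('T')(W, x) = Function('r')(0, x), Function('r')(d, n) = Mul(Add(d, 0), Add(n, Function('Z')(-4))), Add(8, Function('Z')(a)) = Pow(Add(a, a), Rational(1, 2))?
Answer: 12996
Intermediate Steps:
Function('Z')(a) = Add(-8, Mul(Pow(2, Rational(1, 2)), Pow(a, Rational(1, 2)))) (Function('Z')(a) = Add(-8, Pow(Add(a, a), Rational(1, 2))) = Add(-8, Pow(Mul(2, a), Rational(1, 2))) = Add(-8, Mul(Pow(2, Rational(1, 2)), Pow(a, Rational(1, 2)))))
Function('r')(d, n) = Mul(d, Add(-8, n, Mul(2, I, Pow(2, Rational(1, 2))))) (Function('r')(d, n) = Mul(Add(d, 0), Add(n, Add(-8, Mul(Pow(2, Rational(1, 2)), Pow(-4, Rational(1, 2)))))) = Mul(d, Add(n, Add(-8, Mul(Pow(2, Rational(1, 2)), Mul(2, I))))) = Mul(d, Add(n, Add(-8, Mul(2, I, Pow(2, Rational(1, 2)))))) = Mul(d, Add(-8, n, Mul(2, I, Pow(2, Rational(1, 2))))))
Function('T')(W, x) = 0 (Function('T')(W, x) = Mul(0, Add(-8, x, Mul(2, I, Pow(2, Rational(1, 2))))) = 0)
Pow(Add(Function('T')(-9, k), 114), 2) = Pow(Add(0, 114), 2) = Pow(114, 2) = 12996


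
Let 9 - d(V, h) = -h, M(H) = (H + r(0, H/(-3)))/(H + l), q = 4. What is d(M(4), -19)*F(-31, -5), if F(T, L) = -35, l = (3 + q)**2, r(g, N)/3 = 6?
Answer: 350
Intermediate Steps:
r(g, N) = 18 (r(g, N) = 3*6 = 18)
l = 49 (l = (3 + 4)**2 = 7**2 = 49)
M(H) = (18 + H)/(49 + H) (M(H) = (H + 18)/(H + 49) = (18 + H)/(49 + H))
d(V, h) = 9 + h (d(V, h) = 9 - (-1)*h = 9 + h)
d(M(4), -19)*F(-31, -5) = (9 - 19)*(-35) = -10*(-35) = 350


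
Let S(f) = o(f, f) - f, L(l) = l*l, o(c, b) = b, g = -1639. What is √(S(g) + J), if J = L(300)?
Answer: 300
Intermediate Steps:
L(l) = l²
J = 90000 (J = 300² = 90000)
S(f) = 0 (S(f) = f - f = 0)
√(S(g) + J) = √(0 + 90000) = √90000 = 300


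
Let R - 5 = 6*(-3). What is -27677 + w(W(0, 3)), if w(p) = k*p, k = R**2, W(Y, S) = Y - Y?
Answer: -27677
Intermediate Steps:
R = -13 (R = 5 + 6*(-3) = 5 - 18 = -13)
W(Y, S) = 0
k = 169 (k = (-13)**2 = 169)
w(p) = 169*p
-27677 + w(W(0, 3)) = -27677 + 169*0 = -27677 + 0 = -27677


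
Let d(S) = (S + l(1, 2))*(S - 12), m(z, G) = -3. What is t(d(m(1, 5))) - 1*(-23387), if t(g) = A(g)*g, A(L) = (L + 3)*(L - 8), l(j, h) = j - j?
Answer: 103307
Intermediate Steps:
l(j, h) = 0
A(L) = (-8 + L)*(3 + L) (A(L) = (3 + L)*(-8 + L) = (-8 + L)*(3 + L))
d(S) = S*(-12 + S) (d(S) = (S + 0)*(S - 12) = S*(-12 + S))
t(g) = g*(-24 + g² - 5*g) (t(g) = (-24 + g² - 5*g)*g = g*(-24 + g² - 5*g))
t(d(m(1, 5))) - 1*(-23387) = (-3*(-12 - 3))*(-24 + (-3*(-12 - 3))² - (-15)*(-12 - 3)) - 1*(-23387) = (-3*(-15))*(-24 + (-3*(-15))² - (-15)*(-15)) + 23387 = 45*(-24 + 45² - 5*45) + 23387 = 45*(-24 + 2025 - 225) + 23387 = 45*1776 + 23387 = 79920 + 23387 = 103307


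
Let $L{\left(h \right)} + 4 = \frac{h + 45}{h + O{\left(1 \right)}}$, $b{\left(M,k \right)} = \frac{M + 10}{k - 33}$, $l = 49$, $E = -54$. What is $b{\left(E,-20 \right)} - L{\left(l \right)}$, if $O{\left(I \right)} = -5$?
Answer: $\frac{3141}{1166} \approx 2.6938$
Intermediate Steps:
$b{\left(M,k \right)} = \frac{10 + M}{-33 + k}$
$L{\left(h \right)} = -4 + \frac{45 + h}{-5 + h}$ ($L{\left(h \right)} = -4 + \frac{h + 45}{h - 5} = -4 + \frac{45 + h}{-5 + h}$)
$b{\left(E,-20 \right)} - L{\left(l \right)} = \frac{10 - 54}{-33 - 20} - \frac{65 - 147}{-5 + 49} = \frac{1}{-53} \left(-44\right) - \frac{65 - 147}{44} = \left(- \frac{1}{53}\right) \left(-44\right) - \frac{1}{44} \left(-82\right) = \frac{44}{53} - - \frac{41}{22} = \frac{44}{53} + \frac{41}{22} = \frac{3141}{1166}$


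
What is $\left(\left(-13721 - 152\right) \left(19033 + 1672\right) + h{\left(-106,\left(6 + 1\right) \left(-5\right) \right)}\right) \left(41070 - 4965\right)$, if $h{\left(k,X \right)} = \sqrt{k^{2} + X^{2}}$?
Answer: $-10370816988825 + 36105 \sqrt{12461} \approx -1.0371 \cdot 10^{13}$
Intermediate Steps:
$h{\left(k,X \right)} = \sqrt{X^{2} + k^{2}}$
$\left(\left(-13721 - 152\right) \left(19033 + 1672\right) + h{\left(-106,\left(6 + 1\right) \left(-5\right) \right)}\right) \left(41070 - 4965\right) = \left(\left(-13721 - 152\right) \left(19033 + 1672\right) + \sqrt{\left(\left(6 + 1\right) \left(-5\right)\right)^{2} + \left(-106\right)^{2}}\right) \left(41070 - 4965\right) = \left(\left(-13873\right) 20705 + \sqrt{\left(7 \left(-5\right)\right)^{2} + 11236}\right) 36105 = \left(-287240465 + \sqrt{\left(-35\right)^{2} + 11236}\right) 36105 = \left(-287240465 + \sqrt{1225 + 11236}\right) 36105 = \left(-287240465 + \sqrt{12461}\right) 36105 = -10370816988825 + 36105 \sqrt{12461}$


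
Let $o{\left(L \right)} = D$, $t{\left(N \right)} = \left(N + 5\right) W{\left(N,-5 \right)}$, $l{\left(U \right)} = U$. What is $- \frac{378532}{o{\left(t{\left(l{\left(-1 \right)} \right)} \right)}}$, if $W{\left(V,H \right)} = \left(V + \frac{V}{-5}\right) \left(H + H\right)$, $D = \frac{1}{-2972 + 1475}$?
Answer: $566662404$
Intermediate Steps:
$D = - \frac{1}{1497}$ ($D = \frac{1}{-1497} = - \frac{1}{1497} \approx -0.000668$)
$W{\left(V,H \right)} = \frac{8 H V}{5}$ ($W{\left(V,H \right)} = \left(V + V \left(- \frac{1}{5}\right)\right) 2 H = \left(V - \frac{V}{5}\right) 2 H = \frac{4 V}{5} \cdot 2 H = \frac{8 H V}{5}$)
$t{\left(N \right)} = - 8 N \left(5 + N\right)$ ($t{\left(N \right)} = \left(N + 5\right) \frac{8}{5} \left(-5\right) N = \left(5 + N\right) \left(- 8 N\right) = - 8 N \left(5 + N\right)$)
$o{\left(L \right)} = - \frac{1}{1497}$
$- \frac{378532}{o{\left(t{\left(l{\left(-1 \right)} \right)} \right)}} = - \frac{378532}{- \frac{1}{1497}} = \left(-378532\right) \left(-1497\right) = 566662404$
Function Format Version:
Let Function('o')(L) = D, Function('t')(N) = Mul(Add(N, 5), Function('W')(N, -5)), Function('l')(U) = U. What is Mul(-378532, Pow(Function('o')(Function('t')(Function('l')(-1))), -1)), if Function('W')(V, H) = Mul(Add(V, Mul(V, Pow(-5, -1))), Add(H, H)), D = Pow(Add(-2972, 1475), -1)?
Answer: 566662404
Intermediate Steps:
D = Rational(-1, 1497) (D = Pow(-1497, -1) = Rational(-1, 1497) ≈ -0.00066800)
Function('W')(V, H) = Mul(Rational(8, 5), H, V) (Function('W')(V, H) = Mul(Add(V, Mul(V, Rational(-1, 5))), Mul(2, H)) = Mul(Add(V, Mul(Rational(-1, 5), V)), Mul(2, H)) = Mul(Mul(Rational(4, 5), V), Mul(2, H)) = Mul(Rational(8, 5), H, V))
Function('t')(N) = Mul(-8, N, Add(5, N)) (Function('t')(N) = Mul(Add(N, 5), Mul(Rational(8, 5), -5, N)) = Mul(Add(5, N), Mul(-8, N)) = Mul(-8, N, Add(5, N)))
Function('o')(L) = Rational(-1, 1497)
Mul(-378532, Pow(Function('o')(Function('t')(Function('l')(-1))), -1)) = Mul(-378532, Pow(Rational(-1, 1497), -1)) = Mul(-378532, -1497) = 566662404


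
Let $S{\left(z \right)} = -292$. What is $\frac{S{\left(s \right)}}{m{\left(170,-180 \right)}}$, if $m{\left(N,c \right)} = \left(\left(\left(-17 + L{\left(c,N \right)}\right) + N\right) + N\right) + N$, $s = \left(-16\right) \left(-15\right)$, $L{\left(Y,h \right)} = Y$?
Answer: $- \frac{292}{313} \approx -0.93291$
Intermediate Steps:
$s = 240$
$m{\left(N,c \right)} = -17 + c + 3 N$ ($m{\left(N,c \right)} = \left(\left(\left(-17 + c\right) + N\right) + N\right) + N = \left(\left(-17 + N + c\right) + N\right) + N = \left(-17 + c + 2 N\right) + N = -17 + c + 3 N$)
$\frac{S{\left(s \right)}}{m{\left(170,-180 \right)}} = - \frac{292}{-17 - 180 + 3 \cdot 170} = - \frac{292}{-17 - 180 + 510} = - \frac{292}{313}$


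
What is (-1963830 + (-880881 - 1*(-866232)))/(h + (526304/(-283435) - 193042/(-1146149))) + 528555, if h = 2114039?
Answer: 362991639639941684053860/686763501179896759 ≈ 5.2855e+5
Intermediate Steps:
(-1963830 + (-880881 - 1*(-866232)))/(h + (526304/(-283435) - 193042/(-1146149))) + 528555 = (-1963830 + (-880881 - 1*(-866232)))/(2114039 + (526304/(-283435) - 193042/(-1146149))) + 528555 = (-1963830 + (-880881 + 866232))/(2114039 + (526304*(-1/283435) - 193042*(-1/1146149))) + 528555 = (-1963830 - 14649)/(2114039 + (-526304/283435 + 193042/1146149)) + 528555 = -1978479/(2114039 - 548507944026/324858741815) + 528555 = -1978479/686763501179896759/324858741815 + 528555 = -1978479*324858741815/686763501179896759 + 528555 = -642726198647399385/686763501179896759 + 528555 = 362991639639941684053860/686763501179896759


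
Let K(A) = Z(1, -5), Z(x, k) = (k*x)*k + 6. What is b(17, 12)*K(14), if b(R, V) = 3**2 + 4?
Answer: 403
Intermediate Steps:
b(R, V) = 13 (b(R, V) = 9 + 4 = 13)
Z(x, k) = 6 + x*k**2 (Z(x, k) = x*k**2 + 6 = 6 + x*k**2)
K(A) = 31 (K(A) = 6 + 1*(-5)**2 = 6 + 1*25 = 6 + 25 = 31)
b(17, 12)*K(14) = 13*31 = 403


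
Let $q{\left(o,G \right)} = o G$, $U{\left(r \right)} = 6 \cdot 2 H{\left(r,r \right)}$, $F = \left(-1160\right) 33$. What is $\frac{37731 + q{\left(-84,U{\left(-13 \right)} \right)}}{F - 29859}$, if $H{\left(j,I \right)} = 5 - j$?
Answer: $- \frac{6529}{22713} \approx -0.28746$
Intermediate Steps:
$F = -38280$
$U{\left(r \right)} = 60 - 12 r$ ($U{\left(r \right)} = 6 \cdot 2 \left(5 - r\right) = 12 \left(5 - r\right) = 60 - 12 r$)
$q{\left(o,G \right)} = G o$
$\frac{37731 + q{\left(-84,U{\left(-13 \right)} \right)}}{F - 29859} = \frac{37731 + \left(60 - -156\right) \left(-84\right)}{-38280 - 29859} = \frac{37731 + \left(60 + 156\right) \left(-84\right)}{-68139} = \left(37731 + 216 \left(-84\right)\right) \left(- \frac{1}{68139}\right) = \left(37731 - 18144\right) \left(- \frac{1}{68139}\right) = 19587 \left(- \frac{1}{68139}\right) = - \frac{6529}{22713}$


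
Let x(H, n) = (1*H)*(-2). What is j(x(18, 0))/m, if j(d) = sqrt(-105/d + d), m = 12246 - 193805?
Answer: -I*sqrt(1191)/1089354 ≈ -3.168e-5*I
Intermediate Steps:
x(H, n) = -2*H (x(H, n) = H*(-2) = -2*H)
m = -181559
j(d) = sqrt(d - 105/d)
j(x(18, 0))/m = sqrt(-2*18 - 105/((-2*18)))/(-181559) = sqrt(-36 - 105/(-36))*(-1/181559) = sqrt(-36 - 105*(-1/36))*(-1/181559) = sqrt(-36 + 35/12)*(-1/181559) = sqrt(-397/12)*(-1/181559) = (I*sqrt(1191)/6)*(-1/181559) = -I*sqrt(1191)/1089354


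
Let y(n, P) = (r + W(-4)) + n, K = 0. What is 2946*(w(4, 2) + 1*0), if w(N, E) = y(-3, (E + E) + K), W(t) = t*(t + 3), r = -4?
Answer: -8838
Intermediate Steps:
W(t) = t*(3 + t)
y(n, P) = n (y(n, P) = (-4 - 4*(3 - 4)) + n = (-4 - 4*(-1)) + n = (-4 + 4) + n = 0 + n = n)
w(N, E) = -3
2946*(w(4, 2) + 1*0) = 2946*(-3 + 1*0) = 2946*(-3 + 0) = 2946*(-3) = -8838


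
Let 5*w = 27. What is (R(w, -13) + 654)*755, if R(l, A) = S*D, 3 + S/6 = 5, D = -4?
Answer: 457530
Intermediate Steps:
S = 12 (S = -18 + 6*5 = -18 + 30 = 12)
w = 27/5 (w = (⅕)*27 = 27/5 ≈ 5.4000)
R(l, A) = -48 (R(l, A) = 12*(-4) = -48)
(R(w, -13) + 654)*755 = (-48 + 654)*755 = 606*755 = 457530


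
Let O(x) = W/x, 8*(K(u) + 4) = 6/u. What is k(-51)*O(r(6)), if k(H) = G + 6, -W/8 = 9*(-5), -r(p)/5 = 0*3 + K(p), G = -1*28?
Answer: -12672/31 ≈ -408.77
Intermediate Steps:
K(u) = -4 + 3/(4*u) (K(u) = -4 + (6/u)/8 = -4 + 3/(4*u))
G = -28
r(p) = 20 - 15/(4*p) (r(p) = -5*(0*3 + (-4 + 3/(4*p))) = -5*(0 + (-4 + 3/(4*p))) = -5*(-4 + 3/(4*p)) = 20 - 15/(4*p))
W = 360 (W = -72*(-5) = -8*(-45) = 360)
O(x) = 360/x
k(H) = -22 (k(H) = -28 + 6 = -22)
k(-51)*O(r(6)) = -7920/(20 - 15/4/6) = -7920/(20 - 15/4*⅙) = -7920/(20 - 5/8) = -7920/155/8 = -7920*8/155 = -22*576/31 = -12672/31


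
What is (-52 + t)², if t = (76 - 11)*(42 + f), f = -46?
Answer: 97344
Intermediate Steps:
t = -260 (t = (76 - 11)*(42 - 46) = 65*(-4) = -260)
(-52 + t)² = (-52 - 260)² = (-312)² = 97344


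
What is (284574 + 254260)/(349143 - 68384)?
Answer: 538834/280759 ≈ 1.9192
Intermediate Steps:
(284574 + 254260)/(349143 - 68384) = 538834/280759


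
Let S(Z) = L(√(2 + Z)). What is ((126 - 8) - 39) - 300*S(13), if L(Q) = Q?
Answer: 79 - 300*√15 ≈ -1082.9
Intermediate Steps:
S(Z) = √(2 + Z)
((126 - 8) - 39) - 300*S(13) = ((126 - 8) - 39) - 300*√(2 + 13) = (118 - 39) - 300*√15 = 79 - 300*√15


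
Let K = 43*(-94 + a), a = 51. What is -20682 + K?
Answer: -22531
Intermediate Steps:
K = -1849 (K = 43*(-94 + 51) = 43*(-43) = -1849)
-20682 + K = -20682 - 1849 = -22531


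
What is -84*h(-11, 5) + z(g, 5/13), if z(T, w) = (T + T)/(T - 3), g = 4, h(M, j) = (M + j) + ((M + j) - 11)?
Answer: 1940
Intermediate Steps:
h(M, j) = -11 + 2*M + 2*j (h(M, j) = (M + j) + (-11 + M + j) = -11 + 2*M + 2*j)
z(T, w) = 2*T/(-3 + T) (z(T, w) = (2*T)/(-3 + T) = 2*T/(-3 + T))
-84*h(-11, 5) + z(g, 5/13) = -84*(-11 + 2*(-11) + 2*5) + 2*4/(-3 + 4) = -84*(-11 - 22 + 10) + 2*4/1 = -84*(-23) + 2*4*1 = 1932 + 8 = 1940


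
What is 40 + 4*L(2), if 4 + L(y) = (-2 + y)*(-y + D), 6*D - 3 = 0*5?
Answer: 24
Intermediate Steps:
D = ½ (D = ½ + (0*5)/6 = ½ + (⅙)*0 = ½ + 0 = ½ ≈ 0.50000)
L(y) = -4 + (½ - y)*(-2 + y) (L(y) = -4 + (-2 + y)*(-y + ½) = -4 + (-2 + y)*(½ - y) = -4 + (½ - y)*(-2 + y))
40 + 4*L(2) = 40 + 4*(-5 - 1*2² + (5/2)*2) = 40 + 4*(-5 - 1*4 + 5) = 40 + 4*(-5 - 4 + 5) = 40 + 4*(-4) = 40 - 16 = 24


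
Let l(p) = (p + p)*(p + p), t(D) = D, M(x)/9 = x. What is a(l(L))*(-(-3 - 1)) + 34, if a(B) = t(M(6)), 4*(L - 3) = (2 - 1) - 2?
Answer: 250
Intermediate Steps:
M(x) = 9*x
L = 11/4 (L = 3 + ((2 - 1) - 2)/4 = 3 + (1 - 2)/4 = 3 + (1/4)*(-1) = 3 - 1/4 = 11/4 ≈ 2.7500)
l(p) = 4*p**2 (l(p) = (2*p)*(2*p) = 4*p**2)
a(B) = 54 (a(B) = 9*6 = 54)
a(l(L))*(-(-3 - 1)) + 34 = 54*(-(-3 - 1)) + 34 = 54*(-1*(-4)) + 34 = 54*4 + 34 = 216 + 34 = 250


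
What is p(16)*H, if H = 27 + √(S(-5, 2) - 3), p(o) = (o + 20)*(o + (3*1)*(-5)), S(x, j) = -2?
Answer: 972 + 36*I*√5 ≈ 972.0 + 80.498*I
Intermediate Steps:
p(o) = (-15 + o)*(20 + o) (p(o) = (20 + o)*(o + 3*(-5)) = (20 + o)*(o - 15) = (20 + o)*(-15 + o) = (-15 + o)*(20 + o))
H = 27 + I*√5 (H = 27 + √(-2 - 3) = 27 + √(-5) = 27 + I*√5 ≈ 27.0 + 2.2361*I)
p(16)*H = (-300 + 16² + 5*16)*(27 + I*√5) = (-300 + 256 + 80)*(27 + I*√5) = 36*(27 + I*√5) = 972 + 36*I*√5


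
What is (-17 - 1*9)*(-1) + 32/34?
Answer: 458/17 ≈ 26.941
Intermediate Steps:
(-17 - 1*9)*(-1) + 32/34 = (-17 - 9)*(-1) + 32*(1/34) = -26*(-1) + 16/17 = 26 + 16/17 = 458/17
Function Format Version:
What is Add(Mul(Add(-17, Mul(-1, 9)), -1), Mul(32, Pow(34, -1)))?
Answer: Rational(458, 17) ≈ 26.941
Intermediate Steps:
Add(Mul(Add(-17, Mul(-1, 9)), -1), Mul(32, Pow(34, -1))) = Add(Mul(Add(-17, -9), -1), Mul(32, Rational(1, 34))) = Add(Mul(-26, -1), Rational(16, 17)) = Add(26, Rational(16, 17)) = Rational(458, 17)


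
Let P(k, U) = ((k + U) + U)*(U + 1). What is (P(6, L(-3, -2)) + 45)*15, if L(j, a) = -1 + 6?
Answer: 2115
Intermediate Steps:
L(j, a) = 5
P(k, U) = (1 + U)*(k + 2*U) (P(k, U) = ((U + k) + U)*(1 + U) = (k + 2*U)*(1 + U) = (1 + U)*(k + 2*U))
(P(6, L(-3, -2)) + 45)*15 = ((6 + 2*5 + 2*5² + 5*6) + 45)*15 = ((6 + 10 + 2*25 + 30) + 45)*15 = ((6 + 10 + 50 + 30) + 45)*15 = (96 + 45)*15 = 141*15 = 2115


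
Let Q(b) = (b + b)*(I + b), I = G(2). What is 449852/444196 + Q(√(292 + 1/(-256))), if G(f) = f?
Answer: 8315419063/14214272 + √74751/4 ≈ 653.36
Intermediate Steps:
I = 2
Q(b) = 2*b*(2 + b) (Q(b) = (b + b)*(2 + b) = (2*b)*(2 + b) = 2*b*(2 + b))
449852/444196 + Q(√(292 + 1/(-256))) = 449852/444196 + 2*√(292 + 1/(-256))*(2 + √(292 + 1/(-256))) = 449852*(1/444196) + 2*√(292 - 1/256)*(2 + √(292 - 1/256)) = 112463/111049 + 2*√(74751/256)*(2 + √(74751/256)) = 112463/111049 + 2*(√74751/16)*(2 + √74751/16) = 112463/111049 + √74751*(2 + √74751/16)/8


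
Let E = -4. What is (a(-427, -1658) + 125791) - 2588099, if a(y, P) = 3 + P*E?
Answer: -2455673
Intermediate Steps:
a(y, P) = 3 - 4*P (a(y, P) = 3 + P*(-4) = 3 - 4*P)
(a(-427, -1658) + 125791) - 2588099 = ((3 - 4*(-1658)) + 125791) - 2588099 = ((3 + 6632) + 125791) - 2588099 = (6635 + 125791) - 2588099 = 132426 - 2588099 = -2455673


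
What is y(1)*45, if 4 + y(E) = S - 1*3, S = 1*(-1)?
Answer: -360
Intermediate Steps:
S = -1
y(E) = -8 (y(E) = -4 + (-1 - 1*3) = -4 + (-1 - 3) = -4 - 4 = -8)
y(1)*45 = -8*45 = -360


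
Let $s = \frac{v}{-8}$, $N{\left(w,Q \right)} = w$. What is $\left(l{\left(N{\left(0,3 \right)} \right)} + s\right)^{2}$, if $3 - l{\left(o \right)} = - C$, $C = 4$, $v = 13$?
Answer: $\frac{1849}{64} \approx 28.891$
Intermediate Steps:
$l{\left(o \right)} = 7$ ($l{\left(o \right)} = 3 - \left(-1\right) 4 = 3 - -4 = 3 + 4 = 7$)
$s = - \frac{13}{8}$ ($s = \frac{13}{-8} = 13 \left(- \frac{1}{8}\right) = - \frac{13}{8} \approx -1.625$)
$\left(l{\left(N{\left(0,3 \right)} \right)} + s\right)^{2} = \left(7 - \frac{13}{8}\right)^{2} = \left(\frac{43}{8}\right)^{2} = \frac{1849}{64}$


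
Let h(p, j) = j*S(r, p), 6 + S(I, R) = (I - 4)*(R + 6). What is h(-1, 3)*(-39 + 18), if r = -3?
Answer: 2583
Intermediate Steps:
S(I, R) = -6 + (-4 + I)*(6 + R) (S(I, R) = -6 + (I - 4)*(R + 6) = -6 + (-4 + I)*(6 + R))
h(p, j) = j*(-48 - 7*p) (h(p, j) = j*(-30 - 4*p + 6*(-3) - 3*p) = j*(-30 - 4*p - 18 - 3*p) = j*(-48 - 7*p))
h(-1, 3)*(-39 + 18) = (-1*3*(48 + 7*(-1)))*(-39 + 18) = -1*3*(48 - 7)*(-21) = -1*3*41*(-21) = -123*(-21) = 2583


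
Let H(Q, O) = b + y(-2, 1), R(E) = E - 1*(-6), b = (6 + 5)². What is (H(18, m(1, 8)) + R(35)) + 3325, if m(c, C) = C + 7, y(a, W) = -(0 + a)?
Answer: 3489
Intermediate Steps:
b = 121 (b = 11² = 121)
y(a, W) = -a
R(E) = 6 + E (R(E) = E + 6 = 6 + E)
m(c, C) = 7 + C
H(Q, O) = 123 (H(Q, O) = 121 - 1*(-2) = 121 + 2 = 123)
(H(18, m(1, 8)) + R(35)) + 3325 = (123 + (6 + 35)) + 3325 = (123 + 41) + 3325 = 164 + 3325 = 3489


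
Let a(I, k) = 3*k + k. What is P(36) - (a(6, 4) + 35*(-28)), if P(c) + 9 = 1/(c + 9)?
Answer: 42976/45 ≈ 955.02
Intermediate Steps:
a(I, k) = 4*k
P(c) = -9 + 1/(9 + c) (P(c) = -9 + 1/(c + 9) = -9 + 1/(9 + c))
P(36) - (a(6, 4) + 35*(-28)) = (-80 - 9*36)/(9 + 36) - (4*4 + 35*(-28)) = (-80 - 324)/45 - (16 - 980) = (1/45)*(-404) - 1*(-964) = -404/45 + 964 = 42976/45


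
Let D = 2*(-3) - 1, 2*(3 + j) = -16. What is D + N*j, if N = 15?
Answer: -172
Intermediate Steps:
j = -11 (j = -3 + (1/2)*(-16) = -3 - 8 = -11)
D = -7 (D = -6 - 1 = -7)
D + N*j = -7 + 15*(-11) = -7 - 165 = -172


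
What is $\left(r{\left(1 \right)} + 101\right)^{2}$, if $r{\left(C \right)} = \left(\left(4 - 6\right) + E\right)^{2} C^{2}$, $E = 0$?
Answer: $11025$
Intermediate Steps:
$r{\left(C \right)} = 4 C^{2}$ ($r{\left(C \right)} = \left(\left(4 - 6\right) + 0\right)^{2} C^{2} = \left(-2 + 0\right)^{2} C^{2} = \left(-2\right)^{2} C^{2} = 4 C^{2}$)
$\left(r{\left(1 \right)} + 101\right)^{2} = \left(4 \cdot 1^{2} + 101\right)^{2} = \left(4 \cdot 1 + 101\right)^{2} = \left(4 + 101\right)^{2} = 105^{2} = 11025$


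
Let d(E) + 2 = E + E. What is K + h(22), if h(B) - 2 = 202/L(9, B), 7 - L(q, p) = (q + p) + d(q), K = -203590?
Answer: -4071861/20 ≈ -2.0359e+5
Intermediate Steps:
d(E) = -2 + 2*E (d(E) = -2 + (E + E) = -2 + 2*E)
L(q, p) = 9 - p - 3*q (L(q, p) = 7 - ((q + p) + (-2 + 2*q)) = 7 - ((p + q) + (-2 + 2*q)) = 7 - (-2 + p + 3*q) = 7 + (2 - p - 3*q) = 9 - p - 3*q)
h(B) = 2 + 202/(-18 - B) (h(B) = 2 + 202/(9 - B - 3*9) = 2 + 202/(9 - B - 27) = 2 + 202/(-18 - B))
K + h(22) = -203590 + 2*(-83 + 22)/(18 + 22) = -203590 + 2*(-61)/40 = -203590 + 2*(1/40)*(-61) = -203590 - 61/20 = -4071861/20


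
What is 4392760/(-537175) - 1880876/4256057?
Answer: -3941239302524/457249483795 ≈ -8.6194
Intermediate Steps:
4392760/(-537175) - 1880876/4256057 = 4392760*(-1/537175) - 1880876*1/4256057 = -878552/107435 - 1880876/4256057 = -3941239302524/457249483795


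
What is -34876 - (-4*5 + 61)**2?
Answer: -36557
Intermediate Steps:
-34876 - (-4*5 + 61)**2 = -34876 - (-20 + 61)**2 = -34876 - 1*41**2 = -34876 - 1*1681 = -34876 - 1681 = -36557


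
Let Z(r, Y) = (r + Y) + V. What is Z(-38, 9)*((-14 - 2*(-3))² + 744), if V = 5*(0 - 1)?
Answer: -27472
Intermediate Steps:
V = -5 (V = 5*(-1) = -5)
Z(r, Y) = -5 + Y + r (Z(r, Y) = (r + Y) - 5 = (Y + r) - 5 = -5 + Y + r)
Z(-38, 9)*((-14 - 2*(-3))² + 744) = (-5 + 9 - 38)*((-14 - 2*(-3))² + 744) = -34*((-14 + 6)² + 744) = -34*((-8)² + 744) = -34*(64 + 744) = -34*808 = -27472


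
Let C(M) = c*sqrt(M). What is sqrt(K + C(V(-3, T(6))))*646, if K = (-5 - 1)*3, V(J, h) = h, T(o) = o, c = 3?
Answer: 646*sqrt(-18 + 3*sqrt(6)) ≈ 2108.3*I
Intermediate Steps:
K = -18 (K = -6*3 = -18)
C(M) = 3*sqrt(M)
sqrt(K + C(V(-3, T(6))))*646 = sqrt(-18 + 3*sqrt(6))*646 = 646*sqrt(-18 + 3*sqrt(6))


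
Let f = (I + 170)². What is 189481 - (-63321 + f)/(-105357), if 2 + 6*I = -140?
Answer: 179667970285/948213 ≈ 1.8948e+5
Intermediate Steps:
I = -71/3 (I = -⅓ + (⅙)*(-140) = -⅓ - 70/3 = -71/3 ≈ -23.667)
f = 192721/9 (f = (-71/3 + 170)² = (439/3)² = 192721/9 ≈ 21413.)
189481 - (-63321 + f)/(-105357) = 189481 - (-63321 + 192721/9)/(-105357) = 189481 - (-377168)*(-1)/(9*105357) = 189481 - 1*377168/948213 = 189481 - 377168/948213 = 179667970285/948213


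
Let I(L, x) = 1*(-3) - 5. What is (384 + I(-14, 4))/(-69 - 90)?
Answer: -376/159 ≈ -2.3648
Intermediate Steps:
I(L, x) = -8 (I(L, x) = -3 - 5 = -8)
(384 + I(-14, 4))/(-69 - 90) = (384 - 8)/(-69 - 90) = 376/(-159) = 376*(-1/159) = -376/159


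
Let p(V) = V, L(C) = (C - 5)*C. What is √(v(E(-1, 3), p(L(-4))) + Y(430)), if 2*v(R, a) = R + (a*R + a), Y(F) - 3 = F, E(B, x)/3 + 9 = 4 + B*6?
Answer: I*√638/2 ≈ 12.629*I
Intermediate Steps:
E(B, x) = -15 + 18*B (E(B, x) = -27 + 3*(4 + B*6) = -27 + 3*(4 + 6*B) = -27 + (12 + 18*B) = -15 + 18*B)
Y(F) = 3 + F
L(C) = C*(-5 + C) (L(C) = (-5 + C)*C = C*(-5 + C))
v(R, a) = R/2 + a/2 + R*a/2 (v(R, a) = (R + (a*R + a))/2 = (R + (R*a + a))/2 = (R + (a + R*a))/2 = (R + a + R*a)/2 = R/2 + a/2 + R*a/2)
√(v(E(-1, 3), p(L(-4))) + Y(430)) = √(((-15 + 18*(-1))/2 + (-4*(-5 - 4))/2 + (-15 + 18*(-1))*(-4*(-5 - 4))/2) + (3 + 430)) = √(((-15 - 18)/2 + (-4*(-9))/2 + (-15 - 18)*(-4*(-9))/2) + 433) = √(((½)*(-33) + (½)*36 + (½)*(-33)*36) + 433) = √((-33/2 + 18 - 594) + 433) = √(-1185/2 + 433) = √(-319/2) = I*√638/2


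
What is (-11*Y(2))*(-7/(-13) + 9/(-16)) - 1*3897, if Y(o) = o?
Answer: -405233/104 ≈ -3896.5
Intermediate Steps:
(-11*Y(2))*(-7/(-13) + 9/(-16)) - 1*3897 = (-11*2)*(-7/(-13) + 9/(-16)) - 1*3897 = -22*(-7*(-1/13) + 9*(-1/16)) - 3897 = -22*(7/13 - 9/16) - 3897 = -22*(-5/208) - 3897 = 55/104 - 3897 = -405233/104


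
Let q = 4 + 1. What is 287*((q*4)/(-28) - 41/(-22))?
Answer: 7257/22 ≈ 329.86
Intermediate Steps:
q = 5
287*((q*4)/(-28) - 41/(-22)) = 287*((5*4)/(-28) - 41/(-22)) = 287*(20*(-1/28) - 41*(-1/22)) = 287*(-5/7 + 41/22) = 287*(177/154) = 7257/22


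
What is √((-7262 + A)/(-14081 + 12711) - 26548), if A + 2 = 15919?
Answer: I*√1993591942/274 ≈ 162.96*I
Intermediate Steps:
A = 15917 (A = -2 + 15919 = 15917)
√((-7262 + A)/(-14081 + 12711) - 26548) = √((-7262 + 15917)/(-14081 + 12711) - 26548) = √(8655/(-1370) - 26548) = √(8655*(-1/1370) - 26548) = √(-1731/274 - 26548) = √(-7275883/274) = I*√1993591942/274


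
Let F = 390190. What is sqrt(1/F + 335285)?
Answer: sqrt(51046549841178690)/390190 ≈ 579.04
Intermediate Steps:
sqrt(1/F + 335285) = sqrt(1/390190 + 335285) = sqrt(130824854151/390190) = sqrt(51046549841178690)/390190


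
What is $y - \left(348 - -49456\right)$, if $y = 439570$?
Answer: $389766$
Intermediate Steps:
$y - \left(348 - -49456\right) = 439570 - \left(348 - -49456\right) = 439570 - \left(348 + 49456\right) = 439570 - 49804 = 389766$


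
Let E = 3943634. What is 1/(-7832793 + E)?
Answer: -1/3889159 ≈ -2.5713e-7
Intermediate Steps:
1/(-7832793 + E) = 1/(-7832793 + 3943634) = 1/(-3889159) = -1/3889159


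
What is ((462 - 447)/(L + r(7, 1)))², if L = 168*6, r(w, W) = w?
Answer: 9/41209 ≈ 0.00021840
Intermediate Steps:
L = 1008
((462 - 447)/(L + r(7, 1)))² = ((462 - 447)/(1008 + 7))² = (15/1015)² = (15*(1/1015))² = (3/203)² = 9/41209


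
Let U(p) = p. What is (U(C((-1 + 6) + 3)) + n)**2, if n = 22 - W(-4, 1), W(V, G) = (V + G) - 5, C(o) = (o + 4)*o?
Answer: 15876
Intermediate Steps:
C(o) = o*(4 + o) (C(o) = (4 + o)*o = o*(4 + o))
W(V, G) = -5 + G + V (W(V, G) = (G + V) - 5 = -5 + G + V)
n = 30 (n = 22 - (-5 + 1 - 4) = 22 - 1*(-8) = 22 + 8 = 30)
(U(C((-1 + 6) + 3)) + n)**2 = (((-1 + 6) + 3)*(4 + ((-1 + 6) + 3)) + 30)**2 = ((5 + 3)*(4 + (5 + 3)) + 30)**2 = (8*(4 + 8) + 30)**2 = (8*12 + 30)**2 = (96 + 30)**2 = 126**2 = 15876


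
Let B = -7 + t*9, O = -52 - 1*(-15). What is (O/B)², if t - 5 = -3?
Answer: 1369/121 ≈ 11.314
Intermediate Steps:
t = 2 (t = 5 - 3 = 2)
O = -37 (O = -52 + 15 = -37)
B = 11 (B = -7 + 2*9 = -7 + 18 = 11)
(O/B)² = (-37/11)² = 1369/121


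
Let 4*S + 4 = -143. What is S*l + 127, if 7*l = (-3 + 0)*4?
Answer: 190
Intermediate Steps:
S = -147/4 (S = -1 + (¼)*(-143) = -1 - 143/4 = -147/4 ≈ -36.750)
l = -12/7 (l = ((-3 + 0)*4)/7 = (-3*4)/7 = (⅐)*(-12) = -12/7 ≈ -1.7143)
S*l + 127 = -147/4*(-12/7) + 127 = 63 + 127 = 190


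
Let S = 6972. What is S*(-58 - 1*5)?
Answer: -439236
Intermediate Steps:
S*(-58 - 1*5) = 6972*(-58 - 1*5) = 6972*(-58 - 5) = 6972*(-63) = -439236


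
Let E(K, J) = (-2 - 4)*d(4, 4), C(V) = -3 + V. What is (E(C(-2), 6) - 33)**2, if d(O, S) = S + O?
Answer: 6561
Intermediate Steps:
d(O, S) = O + S
E(K, J) = -48 (E(K, J) = (-2 - 4)*(4 + 4) = -6*8 = -48)
(E(C(-2), 6) - 33)**2 = (-48 - 33)**2 = (-81)**2 = 6561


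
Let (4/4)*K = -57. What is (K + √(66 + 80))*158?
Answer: -9006 + 158*√146 ≈ -7096.9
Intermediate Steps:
K = -57
(K + √(66 + 80))*158 = (-57 + √(66 + 80))*158 = (-57 + √146)*158 = -9006 + 158*√146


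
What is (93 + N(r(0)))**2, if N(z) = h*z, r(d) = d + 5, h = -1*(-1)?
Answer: 9604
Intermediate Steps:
h = 1
r(d) = 5 + d
N(z) = z (N(z) = 1*z = z)
(93 + N(r(0)))**2 = (93 + (5 + 0))**2 = (93 + 5)**2 = 98**2 = 9604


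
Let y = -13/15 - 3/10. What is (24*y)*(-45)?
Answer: 1260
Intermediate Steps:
y = -7/6 (y = -13*1/15 - 3*⅒ = -13/15 - 3/10 = -7/6 ≈ -1.1667)
(24*y)*(-45) = (24*(-7/6))*(-45) = -28*(-45) = 1260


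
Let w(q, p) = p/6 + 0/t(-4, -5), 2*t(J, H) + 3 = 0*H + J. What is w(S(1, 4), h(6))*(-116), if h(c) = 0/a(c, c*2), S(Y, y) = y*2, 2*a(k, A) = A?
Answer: 0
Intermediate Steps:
a(k, A) = A/2
t(J, H) = -3/2 + J/2 (t(J, H) = -3/2 + (0*H + J)/2 = -3/2 + (0 + J)/2 = -3/2 + J/2)
S(Y, y) = 2*y
h(c) = 0 (h(c) = 0/(((c*2)/2)) = 0/(((2*c)/2)) = 0/c = 0)
w(q, p) = p/6 (w(q, p) = p/6 + 0/(-3/2 + (1/2)*(-4)) = p*(1/6) + 0/(-3/2 - 2) = p/6 + 0/(-7/2) = p/6 + 0*(-2/7) = p/6 + 0 = p/6)
w(S(1, 4), h(6))*(-116) = ((1/6)*0)*(-116) = 0*(-116) = 0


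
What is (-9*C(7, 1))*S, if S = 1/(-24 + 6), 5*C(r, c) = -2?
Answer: -⅕ ≈ -0.20000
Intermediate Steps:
C(r, c) = -⅖ (C(r, c) = (⅕)*(-2) = -⅖)
S = -1/18 (S = 1/(-18) = -1/18 ≈ -0.055556)
(-9*C(7, 1))*S = -9*(-⅖)*(-1/18) = (18/5)*(-1/18) = -⅕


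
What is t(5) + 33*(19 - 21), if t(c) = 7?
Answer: -59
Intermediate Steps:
t(5) + 33*(19 - 21) = 7 + 33*(19 - 21) = 7 + 33*(-2) = 7 - 66 = -59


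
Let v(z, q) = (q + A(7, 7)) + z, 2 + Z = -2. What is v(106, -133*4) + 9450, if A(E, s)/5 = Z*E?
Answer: 8884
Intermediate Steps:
Z = -4 (Z = -2 - 2 = -4)
A(E, s) = -20*E (A(E, s) = 5*(-4*E) = -20*E)
v(z, q) = -140 + q + z (v(z, q) = (q - 20*7) + z = (q - 140) + z = (-140 + q) + z = -140 + q + z)
v(106, -133*4) + 9450 = (-140 - 133*4 + 106) + 9450 = (-140 - 532 + 106) + 9450 = -566 + 9450 = 8884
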